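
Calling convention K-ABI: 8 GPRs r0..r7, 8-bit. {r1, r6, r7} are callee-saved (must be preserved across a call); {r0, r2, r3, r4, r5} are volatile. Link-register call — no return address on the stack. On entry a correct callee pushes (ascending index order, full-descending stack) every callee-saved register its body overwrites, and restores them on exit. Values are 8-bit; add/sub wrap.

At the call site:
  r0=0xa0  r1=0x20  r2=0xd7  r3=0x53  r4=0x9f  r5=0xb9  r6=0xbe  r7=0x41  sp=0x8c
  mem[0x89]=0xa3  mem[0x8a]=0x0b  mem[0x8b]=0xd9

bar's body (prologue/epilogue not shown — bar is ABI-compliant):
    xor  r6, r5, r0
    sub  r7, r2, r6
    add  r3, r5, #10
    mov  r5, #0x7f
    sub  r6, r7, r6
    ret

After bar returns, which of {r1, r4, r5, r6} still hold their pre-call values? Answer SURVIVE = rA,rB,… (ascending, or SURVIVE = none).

prologue: push r6 -> mem[0x8b]=0xbe, sp=0x8b
prologue: push r7 -> mem[0x8a]=0x41, sp=0x8a
body[0] xor  r6, r5, r0 -> r6=0x19
body[1] sub  r7, r2, r6 -> r7=0xbe
body[2] add  r3, r5, #10 -> r3=0xc3
body[3] mov  r5, #0x7f -> r5=0x7f
body[4] sub  r6, r7, r6 -> r6=0xa5
epilogue: pop r7=0x41, sp=0x8b
epilogue: pop r6=0xbe, sp=0x8c
r1: callee-saved, written=False
r4: caller-saved, written=False
r5: caller-saved, written=True
r6: callee-saved, written=True

SURVIVE = r1,r4,r6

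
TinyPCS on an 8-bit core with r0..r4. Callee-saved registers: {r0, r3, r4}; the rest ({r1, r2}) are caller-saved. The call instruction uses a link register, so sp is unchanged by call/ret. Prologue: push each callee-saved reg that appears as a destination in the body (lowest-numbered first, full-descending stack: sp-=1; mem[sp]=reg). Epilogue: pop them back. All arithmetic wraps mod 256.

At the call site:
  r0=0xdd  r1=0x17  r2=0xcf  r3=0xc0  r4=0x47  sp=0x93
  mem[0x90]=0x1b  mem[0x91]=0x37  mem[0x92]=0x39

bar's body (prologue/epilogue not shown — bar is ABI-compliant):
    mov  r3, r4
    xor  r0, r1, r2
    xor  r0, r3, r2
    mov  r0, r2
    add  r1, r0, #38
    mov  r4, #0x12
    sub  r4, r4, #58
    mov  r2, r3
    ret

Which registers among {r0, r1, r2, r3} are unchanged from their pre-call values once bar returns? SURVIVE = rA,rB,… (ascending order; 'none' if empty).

SURVIVE = r0,r3

prologue: push r0 → mem[0x92]=0xdd, sp=0x92
prologue: push r3 → mem[0x91]=0xc0, sp=0x91
prologue: push r4 → mem[0x90]=0x47, sp=0x90
body[0] mov  r3, r4 → r3=0x47
body[1] xor  r0, r1, r2 → r0=0xd8
body[2] xor  r0, r3, r2 → r0=0x88
body[3] mov  r0, r2 → r0=0xcf
body[4] add  r1, r0, #38 → r1=0xf5
body[5] mov  r4, #0x12 → r4=0x12
body[6] sub  r4, r4, #58 → r4=0xd8
body[7] mov  r2, r3 → r2=0x47
epilogue: pop r4=0x47, sp=0x91
epilogue: pop r3=0xc0, sp=0x92
epilogue: pop r0=0xdd, sp=0x93
r0: callee-saved, written=True
r1: caller-saved, written=True
r2: caller-saved, written=True
r3: callee-saved, written=True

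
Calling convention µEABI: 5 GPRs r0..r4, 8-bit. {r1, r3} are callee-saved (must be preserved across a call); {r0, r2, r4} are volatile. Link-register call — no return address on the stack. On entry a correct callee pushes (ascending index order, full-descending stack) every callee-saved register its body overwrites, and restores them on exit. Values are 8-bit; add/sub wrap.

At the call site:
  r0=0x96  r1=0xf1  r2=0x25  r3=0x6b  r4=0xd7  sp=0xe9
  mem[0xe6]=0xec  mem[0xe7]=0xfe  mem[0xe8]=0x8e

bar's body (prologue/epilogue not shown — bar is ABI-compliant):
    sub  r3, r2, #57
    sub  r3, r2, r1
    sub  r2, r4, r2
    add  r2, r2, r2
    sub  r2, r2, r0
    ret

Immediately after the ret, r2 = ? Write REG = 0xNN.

prologue: push r3 → mem[0xe8]=0x6b, sp=0xe8
body[0] sub  r3, r2, #57 → r3=0xec
body[1] sub  r3, r2, r1 → r3=0x34
body[2] sub  r2, r4, r2 → r2=0xb2
body[3] add  r2, r2, r2 → r2=0x64
body[4] sub  r2, r2, r0 → r2=0xce
epilogue: pop r3=0x6b, sp=0xe9
r2 is caller-saved → body value

REG = 0xce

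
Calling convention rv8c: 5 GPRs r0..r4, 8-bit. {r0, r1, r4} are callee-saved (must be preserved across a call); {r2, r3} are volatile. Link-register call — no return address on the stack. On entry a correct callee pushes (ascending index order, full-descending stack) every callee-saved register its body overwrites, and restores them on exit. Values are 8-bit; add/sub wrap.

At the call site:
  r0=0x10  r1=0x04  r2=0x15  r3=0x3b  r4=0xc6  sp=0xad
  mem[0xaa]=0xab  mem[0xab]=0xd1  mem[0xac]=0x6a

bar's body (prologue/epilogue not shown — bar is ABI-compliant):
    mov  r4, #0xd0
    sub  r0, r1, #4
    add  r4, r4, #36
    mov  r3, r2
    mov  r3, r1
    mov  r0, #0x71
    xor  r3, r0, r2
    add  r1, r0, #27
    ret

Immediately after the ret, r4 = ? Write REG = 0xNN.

REG = 0xc6

prologue: push r0 → mem[0xac]=0x10, sp=0xac
prologue: push r1 → mem[0xab]=0x04, sp=0xab
prologue: push r4 → mem[0xaa]=0xc6, sp=0xaa
body[0] mov  r4, #0xd0 → r4=0xd0
body[1] sub  r0, r1, #4 → r0=0x00
body[2] add  r4, r4, #36 → r4=0xf4
body[3] mov  r3, r2 → r3=0x15
body[4] mov  r3, r1 → r3=0x04
body[5] mov  r0, #0x71 → r0=0x71
body[6] xor  r3, r0, r2 → r3=0x64
body[7] add  r1, r0, #27 → r1=0x8c
epilogue: pop r4=0xc6, sp=0xab
epilogue: pop r1=0x04, sp=0xac
epilogue: pop r0=0x10, sp=0xad
r4 is callee-saved → restored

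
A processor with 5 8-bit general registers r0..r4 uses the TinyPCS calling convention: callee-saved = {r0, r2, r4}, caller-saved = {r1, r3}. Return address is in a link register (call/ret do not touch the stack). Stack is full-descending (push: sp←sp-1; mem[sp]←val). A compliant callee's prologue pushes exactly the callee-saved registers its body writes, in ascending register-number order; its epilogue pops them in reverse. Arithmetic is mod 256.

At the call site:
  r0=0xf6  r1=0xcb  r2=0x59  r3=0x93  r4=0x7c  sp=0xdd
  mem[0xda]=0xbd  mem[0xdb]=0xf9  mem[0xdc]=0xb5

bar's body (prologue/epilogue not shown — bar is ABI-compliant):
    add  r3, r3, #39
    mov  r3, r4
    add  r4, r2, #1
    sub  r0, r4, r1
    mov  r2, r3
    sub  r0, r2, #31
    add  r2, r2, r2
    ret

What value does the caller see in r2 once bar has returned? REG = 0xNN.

REG = 0x59

prologue: push r0 -> mem[0xdc]=0xf6, sp=0xdc
prologue: push r2 -> mem[0xdb]=0x59, sp=0xdb
prologue: push r4 -> mem[0xda]=0x7c, sp=0xda
body[0] add  r3, r3, #39 -> r3=0xba
body[1] mov  r3, r4 -> r3=0x7c
body[2] add  r4, r2, #1 -> r4=0x5a
body[3] sub  r0, r4, r1 -> r0=0x8f
body[4] mov  r2, r3 -> r2=0x7c
body[5] sub  r0, r2, #31 -> r0=0x5d
body[6] add  r2, r2, r2 -> r2=0xf8
epilogue: pop r4=0x7c, sp=0xdb
epilogue: pop r2=0x59, sp=0xdc
epilogue: pop r0=0xf6, sp=0xdd
r2 is callee-saved -> restored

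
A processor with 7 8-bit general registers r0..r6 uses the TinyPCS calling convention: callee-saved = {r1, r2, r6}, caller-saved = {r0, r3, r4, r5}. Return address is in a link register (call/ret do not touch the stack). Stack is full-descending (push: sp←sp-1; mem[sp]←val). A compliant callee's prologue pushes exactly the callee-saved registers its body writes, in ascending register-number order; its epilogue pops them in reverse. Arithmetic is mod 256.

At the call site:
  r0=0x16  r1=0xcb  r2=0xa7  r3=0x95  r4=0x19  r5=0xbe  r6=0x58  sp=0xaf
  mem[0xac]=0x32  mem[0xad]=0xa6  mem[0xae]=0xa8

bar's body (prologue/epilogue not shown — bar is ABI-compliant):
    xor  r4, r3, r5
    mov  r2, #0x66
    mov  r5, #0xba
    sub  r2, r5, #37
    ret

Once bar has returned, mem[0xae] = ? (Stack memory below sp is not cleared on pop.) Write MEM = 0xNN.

MEM = 0xa7

prologue: push r2 → mem[0xae]=0xa7, sp=0xae
body[0] xor  r4, r3, r5 → r4=0x2b
body[1] mov  r2, #0x66 → r2=0x66
body[2] mov  r5, #0xba → r5=0xba
body[3] sub  r2, r5, #37 → r2=0x95
epilogue: pop r2=0xa7, sp=0xaf
prologue pushed ['r2'] at ['0xae']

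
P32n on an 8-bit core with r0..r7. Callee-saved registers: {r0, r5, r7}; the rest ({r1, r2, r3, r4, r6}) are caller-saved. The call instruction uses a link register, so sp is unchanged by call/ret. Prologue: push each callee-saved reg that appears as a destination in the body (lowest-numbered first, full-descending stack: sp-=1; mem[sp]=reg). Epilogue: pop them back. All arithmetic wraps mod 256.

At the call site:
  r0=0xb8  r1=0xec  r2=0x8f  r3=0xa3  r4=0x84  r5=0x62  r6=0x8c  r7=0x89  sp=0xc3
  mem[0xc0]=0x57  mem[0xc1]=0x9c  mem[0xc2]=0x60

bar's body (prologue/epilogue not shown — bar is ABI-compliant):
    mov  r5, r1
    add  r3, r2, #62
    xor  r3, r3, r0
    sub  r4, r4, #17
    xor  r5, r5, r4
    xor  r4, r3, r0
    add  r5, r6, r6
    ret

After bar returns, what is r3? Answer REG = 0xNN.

prologue: push r5 → mem[0xc2]=0x62, sp=0xc2
body[0] mov  r5, r1 → r5=0xec
body[1] add  r3, r2, #62 → r3=0xcd
body[2] xor  r3, r3, r0 → r3=0x75
body[3] sub  r4, r4, #17 → r4=0x73
body[4] xor  r5, r5, r4 → r5=0x9f
body[5] xor  r4, r3, r0 → r4=0xcd
body[6] add  r5, r6, r6 → r5=0x18
epilogue: pop r5=0x62, sp=0xc3
r3 is caller-saved → body value

REG = 0x75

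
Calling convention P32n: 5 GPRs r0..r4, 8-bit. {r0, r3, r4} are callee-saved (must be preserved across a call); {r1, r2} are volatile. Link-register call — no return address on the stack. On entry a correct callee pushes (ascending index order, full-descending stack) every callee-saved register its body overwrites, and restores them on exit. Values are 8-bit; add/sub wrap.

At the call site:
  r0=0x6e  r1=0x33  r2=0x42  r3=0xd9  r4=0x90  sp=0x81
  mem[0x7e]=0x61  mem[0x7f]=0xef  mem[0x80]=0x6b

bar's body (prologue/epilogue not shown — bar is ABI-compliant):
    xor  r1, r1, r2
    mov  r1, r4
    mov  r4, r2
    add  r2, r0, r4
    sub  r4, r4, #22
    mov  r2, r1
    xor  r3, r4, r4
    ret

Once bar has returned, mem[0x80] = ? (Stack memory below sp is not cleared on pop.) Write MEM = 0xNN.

MEM = 0xd9

prologue: push r3 → mem[0x80]=0xd9, sp=0x80
prologue: push r4 → mem[0x7f]=0x90, sp=0x7f
body[0] xor  r1, r1, r2 → r1=0x71
body[1] mov  r1, r4 → r1=0x90
body[2] mov  r4, r2 → r4=0x42
body[3] add  r2, r0, r4 → r2=0xb0
body[4] sub  r4, r4, #22 → r4=0x2c
body[5] mov  r2, r1 → r2=0x90
body[6] xor  r3, r4, r4 → r3=0x00
epilogue: pop r4=0x90, sp=0x80
epilogue: pop r3=0xd9, sp=0x81
prologue pushed ['r3', 'r4'] at ['0x80', '0x7f']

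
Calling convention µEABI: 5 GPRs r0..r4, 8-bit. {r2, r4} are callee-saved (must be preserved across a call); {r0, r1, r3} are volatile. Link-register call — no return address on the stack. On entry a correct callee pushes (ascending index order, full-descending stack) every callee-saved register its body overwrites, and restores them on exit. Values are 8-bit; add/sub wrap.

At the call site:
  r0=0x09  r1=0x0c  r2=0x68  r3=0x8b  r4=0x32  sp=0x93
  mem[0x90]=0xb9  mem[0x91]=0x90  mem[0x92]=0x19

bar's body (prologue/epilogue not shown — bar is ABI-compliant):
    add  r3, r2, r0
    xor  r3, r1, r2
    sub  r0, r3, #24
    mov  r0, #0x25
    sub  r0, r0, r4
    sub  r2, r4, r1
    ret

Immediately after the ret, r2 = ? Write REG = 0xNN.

prologue: push r2 -> mem[0x92]=0x68, sp=0x92
body[0] add  r3, r2, r0 -> r3=0x71
body[1] xor  r3, r1, r2 -> r3=0x64
body[2] sub  r0, r3, #24 -> r0=0x4c
body[3] mov  r0, #0x25 -> r0=0x25
body[4] sub  r0, r0, r4 -> r0=0xf3
body[5] sub  r2, r4, r1 -> r2=0x26
epilogue: pop r2=0x68, sp=0x93
r2 is callee-saved -> restored

REG = 0x68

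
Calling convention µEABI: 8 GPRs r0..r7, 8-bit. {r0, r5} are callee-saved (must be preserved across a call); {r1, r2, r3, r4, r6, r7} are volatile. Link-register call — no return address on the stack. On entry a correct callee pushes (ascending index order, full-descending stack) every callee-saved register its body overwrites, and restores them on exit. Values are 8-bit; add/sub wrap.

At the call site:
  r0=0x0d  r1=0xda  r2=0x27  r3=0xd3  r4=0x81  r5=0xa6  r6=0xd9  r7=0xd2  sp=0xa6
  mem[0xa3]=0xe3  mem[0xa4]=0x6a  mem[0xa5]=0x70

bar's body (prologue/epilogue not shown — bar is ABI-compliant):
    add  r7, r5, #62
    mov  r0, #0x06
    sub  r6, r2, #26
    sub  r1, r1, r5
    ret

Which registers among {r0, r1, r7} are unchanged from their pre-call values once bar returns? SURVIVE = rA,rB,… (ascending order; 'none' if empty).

SURVIVE = r0

prologue: push r0 -> mem[0xa5]=0x0d, sp=0xa5
body[0] add  r7, r5, #62 -> r7=0xe4
body[1] mov  r0, #0x06 -> r0=0x06
body[2] sub  r6, r2, #26 -> r6=0x0d
body[3] sub  r1, r1, r5 -> r1=0x34
epilogue: pop r0=0x0d, sp=0xa6
r0: callee-saved, written=True
r1: caller-saved, written=True
r7: caller-saved, written=True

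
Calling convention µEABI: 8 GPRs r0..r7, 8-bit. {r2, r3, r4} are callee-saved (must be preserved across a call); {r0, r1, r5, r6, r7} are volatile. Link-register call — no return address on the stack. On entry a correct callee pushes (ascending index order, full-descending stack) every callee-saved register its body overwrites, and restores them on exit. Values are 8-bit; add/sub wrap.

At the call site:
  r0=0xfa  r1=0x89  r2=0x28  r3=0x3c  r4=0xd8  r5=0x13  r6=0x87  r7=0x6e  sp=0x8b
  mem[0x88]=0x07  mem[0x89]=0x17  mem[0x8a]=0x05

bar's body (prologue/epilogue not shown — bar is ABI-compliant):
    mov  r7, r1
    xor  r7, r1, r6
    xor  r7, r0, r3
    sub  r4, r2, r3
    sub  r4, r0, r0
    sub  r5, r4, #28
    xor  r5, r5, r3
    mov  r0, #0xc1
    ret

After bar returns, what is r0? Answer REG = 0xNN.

prologue: push r4 -> mem[0x8a]=0xd8, sp=0x8a
body[0] mov  r7, r1 -> r7=0x89
body[1] xor  r7, r1, r6 -> r7=0x0e
body[2] xor  r7, r0, r3 -> r7=0xc6
body[3] sub  r4, r2, r3 -> r4=0xec
body[4] sub  r4, r0, r0 -> r4=0x00
body[5] sub  r5, r4, #28 -> r5=0xe4
body[6] xor  r5, r5, r3 -> r5=0xd8
body[7] mov  r0, #0xc1 -> r0=0xc1
epilogue: pop r4=0xd8, sp=0x8b
r0 is caller-saved -> body value

REG = 0xc1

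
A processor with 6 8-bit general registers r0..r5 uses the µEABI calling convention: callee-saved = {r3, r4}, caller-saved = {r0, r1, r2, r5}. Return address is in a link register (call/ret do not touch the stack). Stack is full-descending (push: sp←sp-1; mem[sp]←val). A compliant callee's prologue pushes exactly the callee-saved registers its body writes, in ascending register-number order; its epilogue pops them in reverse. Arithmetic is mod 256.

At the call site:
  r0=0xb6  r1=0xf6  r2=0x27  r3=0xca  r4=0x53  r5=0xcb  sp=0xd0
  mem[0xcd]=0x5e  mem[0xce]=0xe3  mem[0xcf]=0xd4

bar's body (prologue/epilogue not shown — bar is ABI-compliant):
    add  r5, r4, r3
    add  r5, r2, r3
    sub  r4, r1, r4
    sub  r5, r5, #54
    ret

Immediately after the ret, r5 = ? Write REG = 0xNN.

prologue: push r4 -> mem[0xcf]=0x53, sp=0xcf
body[0] add  r5, r4, r3 -> r5=0x1d
body[1] add  r5, r2, r3 -> r5=0xf1
body[2] sub  r4, r1, r4 -> r4=0xa3
body[3] sub  r5, r5, #54 -> r5=0xbb
epilogue: pop r4=0x53, sp=0xd0
r5 is caller-saved -> body value

REG = 0xbb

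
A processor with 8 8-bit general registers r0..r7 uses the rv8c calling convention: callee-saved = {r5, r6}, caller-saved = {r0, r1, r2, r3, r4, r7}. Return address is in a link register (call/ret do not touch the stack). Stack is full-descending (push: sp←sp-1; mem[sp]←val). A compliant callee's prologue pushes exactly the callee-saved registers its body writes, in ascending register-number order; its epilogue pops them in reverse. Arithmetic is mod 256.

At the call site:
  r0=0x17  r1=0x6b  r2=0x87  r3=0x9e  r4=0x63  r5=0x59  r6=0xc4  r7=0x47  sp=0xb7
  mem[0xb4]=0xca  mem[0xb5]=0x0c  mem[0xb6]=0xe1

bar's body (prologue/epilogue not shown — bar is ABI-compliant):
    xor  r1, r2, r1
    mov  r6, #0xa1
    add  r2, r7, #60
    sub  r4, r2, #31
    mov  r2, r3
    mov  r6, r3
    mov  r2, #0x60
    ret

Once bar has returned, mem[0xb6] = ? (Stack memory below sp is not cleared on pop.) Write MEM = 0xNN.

prologue: push r6 → mem[0xb6]=0xc4, sp=0xb6
body[0] xor  r1, r2, r1 → r1=0xec
body[1] mov  r6, #0xa1 → r6=0xa1
body[2] add  r2, r7, #60 → r2=0x83
body[3] sub  r4, r2, #31 → r4=0x64
body[4] mov  r2, r3 → r2=0x9e
body[5] mov  r6, r3 → r6=0x9e
body[6] mov  r2, #0x60 → r2=0x60
epilogue: pop r6=0xc4, sp=0xb7
prologue pushed ['r6'] at ['0xb6']

MEM = 0xc4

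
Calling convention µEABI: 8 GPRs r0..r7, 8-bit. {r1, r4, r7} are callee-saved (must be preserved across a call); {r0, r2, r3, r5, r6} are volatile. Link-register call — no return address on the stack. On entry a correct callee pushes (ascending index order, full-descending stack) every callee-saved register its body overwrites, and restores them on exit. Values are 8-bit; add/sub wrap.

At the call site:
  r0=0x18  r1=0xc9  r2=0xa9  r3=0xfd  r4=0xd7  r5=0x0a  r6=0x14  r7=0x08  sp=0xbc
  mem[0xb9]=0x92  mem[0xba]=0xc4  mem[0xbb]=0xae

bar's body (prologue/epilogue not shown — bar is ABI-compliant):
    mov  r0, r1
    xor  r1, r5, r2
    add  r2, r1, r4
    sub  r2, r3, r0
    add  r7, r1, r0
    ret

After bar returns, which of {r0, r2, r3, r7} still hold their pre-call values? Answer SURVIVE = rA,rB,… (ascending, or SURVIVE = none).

SURVIVE = r3,r7

prologue: push r1 -> mem[0xbb]=0xc9, sp=0xbb
prologue: push r7 -> mem[0xba]=0x08, sp=0xba
body[0] mov  r0, r1 -> r0=0xc9
body[1] xor  r1, r5, r2 -> r1=0xa3
body[2] add  r2, r1, r4 -> r2=0x7a
body[3] sub  r2, r3, r0 -> r2=0x34
body[4] add  r7, r1, r0 -> r7=0x6c
epilogue: pop r7=0x08, sp=0xbb
epilogue: pop r1=0xc9, sp=0xbc
r0: caller-saved, written=True
r2: caller-saved, written=True
r3: caller-saved, written=False
r7: callee-saved, written=True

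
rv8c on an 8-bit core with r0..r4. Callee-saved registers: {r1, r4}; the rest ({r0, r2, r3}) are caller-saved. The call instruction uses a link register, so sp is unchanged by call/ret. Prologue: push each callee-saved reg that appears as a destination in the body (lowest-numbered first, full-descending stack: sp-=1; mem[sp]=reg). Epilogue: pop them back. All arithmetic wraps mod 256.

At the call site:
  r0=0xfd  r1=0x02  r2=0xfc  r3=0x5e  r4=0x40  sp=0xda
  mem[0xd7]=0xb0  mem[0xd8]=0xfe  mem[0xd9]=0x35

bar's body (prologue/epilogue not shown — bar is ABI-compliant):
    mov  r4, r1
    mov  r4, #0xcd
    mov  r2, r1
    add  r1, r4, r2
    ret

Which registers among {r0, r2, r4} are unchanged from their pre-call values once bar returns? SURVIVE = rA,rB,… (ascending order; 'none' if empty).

prologue: push r1 -> mem[0xd9]=0x02, sp=0xd9
prologue: push r4 -> mem[0xd8]=0x40, sp=0xd8
body[0] mov  r4, r1 -> r4=0x02
body[1] mov  r4, #0xcd -> r4=0xcd
body[2] mov  r2, r1 -> r2=0x02
body[3] add  r1, r4, r2 -> r1=0xcf
epilogue: pop r4=0x40, sp=0xd9
epilogue: pop r1=0x02, sp=0xda
r0: caller-saved, written=False
r2: caller-saved, written=True
r4: callee-saved, written=True

SURVIVE = r0,r4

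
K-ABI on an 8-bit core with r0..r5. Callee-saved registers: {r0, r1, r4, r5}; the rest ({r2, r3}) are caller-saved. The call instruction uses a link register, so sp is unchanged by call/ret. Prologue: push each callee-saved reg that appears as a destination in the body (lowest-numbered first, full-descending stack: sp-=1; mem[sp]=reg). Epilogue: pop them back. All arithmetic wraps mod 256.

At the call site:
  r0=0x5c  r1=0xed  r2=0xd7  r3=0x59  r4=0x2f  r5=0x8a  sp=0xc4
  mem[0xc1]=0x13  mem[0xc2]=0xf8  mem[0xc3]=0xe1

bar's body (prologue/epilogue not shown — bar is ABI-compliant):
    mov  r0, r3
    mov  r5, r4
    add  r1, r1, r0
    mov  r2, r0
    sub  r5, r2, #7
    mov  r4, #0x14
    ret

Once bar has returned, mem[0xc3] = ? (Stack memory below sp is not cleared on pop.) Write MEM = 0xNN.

MEM = 0x5c

prologue: push r0 -> mem[0xc3]=0x5c, sp=0xc3
prologue: push r1 -> mem[0xc2]=0xed, sp=0xc2
prologue: push r4 -> mem[0xc1]=0x2f, sp=0xc1
prologue: push r5 -> mem[0xc0]=0x8a, sp=0xc0
body[0] mov  r0, r3 -> r0=0x59
body[1] mov  r5, r4 -> r5=0x2f
body[2] add  r1, r1, r0 -> r1=0x46
body[3] mov  r2, r0 -> r2=0x59
body[4] sub  r5, r2, #7 -> r5=0x52
body[5] mov  r4, #0x14 -> r4=0x14
epilogue: pop r5=0x8a, sp=0xc1
epilogue: pop r4=0x2f, sp=0xc2
epilogue: pop r1=0xed, sp=0xc3
epilogue: pop r0=0x5c, sp=0xc4
prologue pushed ['r0', 'r1', 'r4', 'r5'] at ['0xc3', '0xc2', '0xc1', '0xc0']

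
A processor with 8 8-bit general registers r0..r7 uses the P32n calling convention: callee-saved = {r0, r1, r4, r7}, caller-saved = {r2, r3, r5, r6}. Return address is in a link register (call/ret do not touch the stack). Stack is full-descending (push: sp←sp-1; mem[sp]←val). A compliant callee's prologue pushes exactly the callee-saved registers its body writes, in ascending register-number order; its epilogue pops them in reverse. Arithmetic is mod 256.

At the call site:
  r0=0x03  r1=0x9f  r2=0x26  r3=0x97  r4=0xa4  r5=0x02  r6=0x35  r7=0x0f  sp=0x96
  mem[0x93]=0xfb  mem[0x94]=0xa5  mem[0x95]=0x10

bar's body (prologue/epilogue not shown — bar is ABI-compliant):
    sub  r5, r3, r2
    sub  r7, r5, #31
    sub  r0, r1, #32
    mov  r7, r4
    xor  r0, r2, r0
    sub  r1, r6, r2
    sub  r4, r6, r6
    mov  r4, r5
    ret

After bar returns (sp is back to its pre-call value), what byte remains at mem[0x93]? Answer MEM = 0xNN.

MEM = 0xa4

prologue: push r0 -> mem[0x95]=0x03, sp=0x95
prologue: push r1 -> mem[0x94]=0x9f, sp=0x94
prologue: push r4 -> mem[0x93]=0xa4, sp=0x93
prologue: push r7 -> mem[0x92]=0x0f, sp=0x92
body[0] sub  r5, r3, r2 -> r5=0x71
body[1] sub  r7, r5, #31 -> r7=0x52
body[2] sub  r0, r1, #32 -> r0=0x7f
body[3] mov  r7, r4 -> r7=0xa4
body[4] xor  r0, r2, r0 -> r0=0x59
body[5] sub  r1, r6, r2 -> r1=0x0f
body[6] sub  r4, r6, r6 -> r4=0x00
body[7] mov  r4, r5 -> r4=0x71
epilogue: pop r7=0x0f, sp=0x93
epilogue: pop r4=0xa4, sp=0x94
epilogue: pop r1=0x9f, sp=0x95
epilogue: pop r0=0x03, sp=0x96
prologue pushed ['r0', 'r1', 'r4', 'r7'] at ['0x95', '0x94', '0x93', '0x92']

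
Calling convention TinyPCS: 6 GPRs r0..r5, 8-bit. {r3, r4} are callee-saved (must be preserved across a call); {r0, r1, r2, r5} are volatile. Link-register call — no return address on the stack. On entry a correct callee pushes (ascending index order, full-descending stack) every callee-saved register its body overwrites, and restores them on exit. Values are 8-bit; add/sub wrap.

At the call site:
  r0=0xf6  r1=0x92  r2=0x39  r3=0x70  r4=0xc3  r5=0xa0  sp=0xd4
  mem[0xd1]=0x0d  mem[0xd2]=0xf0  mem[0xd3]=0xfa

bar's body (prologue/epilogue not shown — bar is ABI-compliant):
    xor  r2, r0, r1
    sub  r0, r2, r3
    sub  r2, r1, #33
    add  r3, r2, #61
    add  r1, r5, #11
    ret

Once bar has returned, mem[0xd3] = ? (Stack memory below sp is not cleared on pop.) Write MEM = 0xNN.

MEM = 0x70

prologue: push r3 → mem[0xd3]=0x70, sp=0xd3
body[0] xor  r2, r0, r1 → r2=0x64
body[1] sub  r0, r2, r3 → r0=0xf4
body[2] sub  r2, r1, #33 → r2=0x71
body[3] add  r3, r2, #61 → r3=0xae
body[4] add  r1, r5, #11 → r1=0xab
epilogue: pop r3=0x70, sp=0xd4
prologue pushed ['r3'] at ['0xd3']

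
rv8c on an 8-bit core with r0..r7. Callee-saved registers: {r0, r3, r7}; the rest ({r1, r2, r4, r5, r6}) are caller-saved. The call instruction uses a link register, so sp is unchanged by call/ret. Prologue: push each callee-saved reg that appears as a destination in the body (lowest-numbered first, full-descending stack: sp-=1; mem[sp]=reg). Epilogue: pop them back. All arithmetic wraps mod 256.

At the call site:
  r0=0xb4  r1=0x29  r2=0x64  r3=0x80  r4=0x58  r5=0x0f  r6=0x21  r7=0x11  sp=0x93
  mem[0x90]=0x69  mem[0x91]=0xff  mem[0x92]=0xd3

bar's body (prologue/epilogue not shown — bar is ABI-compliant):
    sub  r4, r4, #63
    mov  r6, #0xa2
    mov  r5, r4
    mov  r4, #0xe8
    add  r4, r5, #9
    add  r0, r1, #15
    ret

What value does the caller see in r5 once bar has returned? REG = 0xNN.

prologue: push r0 → mem[0x92]=0xb4, sp=0x92
body[0] sub  r4, r4, #63 → r4=0x19
body[1] mov  r6, #0xa2 → r6=0xa2
body[2] mov  r5, r4 → r5=0x19
body[3] mov  r4, #0xe8 → r4=0xe8
body[4] add  r4, r5, #9 → r4=0x22
body[5] add  r0, r1, #15 → r0=0x38
epilogue: pop r0=0xb4, sp=0x93
r5 is caller-saved → body value

REG = 0x19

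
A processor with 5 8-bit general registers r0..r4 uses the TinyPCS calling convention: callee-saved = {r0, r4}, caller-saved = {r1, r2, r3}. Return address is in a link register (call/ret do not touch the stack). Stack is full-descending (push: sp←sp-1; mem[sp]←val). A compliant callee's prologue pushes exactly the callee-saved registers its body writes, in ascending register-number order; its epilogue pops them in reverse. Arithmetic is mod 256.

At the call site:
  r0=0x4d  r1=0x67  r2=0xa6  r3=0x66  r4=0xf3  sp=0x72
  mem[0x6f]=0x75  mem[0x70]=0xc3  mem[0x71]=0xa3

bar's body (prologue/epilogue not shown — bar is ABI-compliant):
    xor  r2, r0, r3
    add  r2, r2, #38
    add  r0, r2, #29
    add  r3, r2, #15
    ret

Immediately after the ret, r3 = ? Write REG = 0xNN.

REG = 0x60

prologue: push r0 -> mem[0x71]=0x4d, sp=0x71
body[0] xor  r2, r0, r3 -> r2=0x2b
body[1] add  r2, r2, #38 -> r2=0x51
body[2] add  r0, r2, #29 -> r0=0x6e
body[3] add  r3, r2, #15 -> r3=0x60
epilogue: pop r0=0x4d, sp=0x72
r3 is caller-saved -> body value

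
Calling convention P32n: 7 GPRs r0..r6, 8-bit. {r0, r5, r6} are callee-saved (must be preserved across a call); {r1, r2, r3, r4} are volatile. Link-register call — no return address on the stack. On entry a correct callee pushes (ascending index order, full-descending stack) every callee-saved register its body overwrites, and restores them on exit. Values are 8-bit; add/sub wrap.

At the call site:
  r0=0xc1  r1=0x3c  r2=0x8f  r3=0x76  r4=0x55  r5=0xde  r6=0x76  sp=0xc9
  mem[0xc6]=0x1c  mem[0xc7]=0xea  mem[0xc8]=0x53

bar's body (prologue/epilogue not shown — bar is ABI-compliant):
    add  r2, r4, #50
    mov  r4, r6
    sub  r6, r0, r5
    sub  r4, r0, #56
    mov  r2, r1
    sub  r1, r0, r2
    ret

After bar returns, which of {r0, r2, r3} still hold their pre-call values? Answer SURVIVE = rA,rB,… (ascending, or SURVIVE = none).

prologue: push r6 → mem[0xc8]=0x76, sp=0xc8
body[0] add  r2, r4, #50 → r2=0x87
body[1] mov  r4, r6 → r4=0x76
body[2] sub  r6, r0, r5 → r6=0xe3
body[3] sub  r4, r0, #56 → r4=0x89
body[4] mov  r2, r1 → r2=0x3c
body[5] sub  r1, r0, r2 → r1=0x85
epilogue: pop r6=0x76, sp=0xc9
r0: callee-saved, written=False
r2: caller-saved, written=True
r3: caller-saved, written=False

SURVIVE = r0,r3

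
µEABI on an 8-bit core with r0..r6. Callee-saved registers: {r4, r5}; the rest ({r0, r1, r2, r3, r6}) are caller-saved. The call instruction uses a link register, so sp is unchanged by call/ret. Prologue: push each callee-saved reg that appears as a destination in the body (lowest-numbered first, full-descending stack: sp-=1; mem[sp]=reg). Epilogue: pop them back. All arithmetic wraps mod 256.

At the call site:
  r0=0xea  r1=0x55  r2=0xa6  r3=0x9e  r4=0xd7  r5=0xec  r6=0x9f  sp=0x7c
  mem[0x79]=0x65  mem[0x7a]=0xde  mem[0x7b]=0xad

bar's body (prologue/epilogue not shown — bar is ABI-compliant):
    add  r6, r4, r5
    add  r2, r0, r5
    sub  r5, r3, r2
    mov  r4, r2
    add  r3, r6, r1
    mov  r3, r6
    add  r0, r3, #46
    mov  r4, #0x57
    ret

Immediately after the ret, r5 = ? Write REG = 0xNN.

prologue: push r4 → mem[0x7b]=0xd7, sp=0x7b
prologue: push r5 → mem[0x7a]=0xec, sp=0x7a
body[0] add  r6, r4, r5 → r6=0xc3
body[1] add  r2, r0, r5 → r2=0xd6
body[2] sub  r5, r3, r2 → r5=0xc8
body[3] mov  r4, r2 → r4=0xd6
body[4] add  r3, r6, r1 → r3=0x18
body[5] mov  r3, r6 → r3=0xc3
body[6] add  r0, r3, #46 → r0=0xf1
body[7] mov  r4, #0x57 → r4=0x57
epilogue: pop r5=0xec, sp=0x7b
epilogue: pop r4=0xd7, sp=0x7c
r5 is callee-saved → restored

REG = 0xec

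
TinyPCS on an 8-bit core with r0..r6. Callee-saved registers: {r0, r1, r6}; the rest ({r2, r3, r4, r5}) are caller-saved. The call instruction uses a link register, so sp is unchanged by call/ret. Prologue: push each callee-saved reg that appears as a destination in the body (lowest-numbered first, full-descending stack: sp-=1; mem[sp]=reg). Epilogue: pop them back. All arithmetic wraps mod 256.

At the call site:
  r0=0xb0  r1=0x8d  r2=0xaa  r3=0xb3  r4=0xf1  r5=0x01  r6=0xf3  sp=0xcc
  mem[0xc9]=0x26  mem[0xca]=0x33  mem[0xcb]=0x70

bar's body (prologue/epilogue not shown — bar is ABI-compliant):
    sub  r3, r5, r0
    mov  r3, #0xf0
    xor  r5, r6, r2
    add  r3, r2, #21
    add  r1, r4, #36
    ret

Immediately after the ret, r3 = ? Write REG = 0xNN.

prologue: push r1 → mem[0xcb]=0x8d, sp=0xcb
body[0] sub  r3, r5, r0 → r3=0x51
body[1] mov  r3, #0xf0 → r3=0xf0
body[2] xor  r5, r6, r2 → r5=0x59
body[3] add  r3, r2, #21 → r3=0xbf
body[4] add  r1, r4, #36 → r1=0x15
epilogue: pop r1=0x8d, sp=0xcc
r3 is caller-saved → body value

REG = 0xbf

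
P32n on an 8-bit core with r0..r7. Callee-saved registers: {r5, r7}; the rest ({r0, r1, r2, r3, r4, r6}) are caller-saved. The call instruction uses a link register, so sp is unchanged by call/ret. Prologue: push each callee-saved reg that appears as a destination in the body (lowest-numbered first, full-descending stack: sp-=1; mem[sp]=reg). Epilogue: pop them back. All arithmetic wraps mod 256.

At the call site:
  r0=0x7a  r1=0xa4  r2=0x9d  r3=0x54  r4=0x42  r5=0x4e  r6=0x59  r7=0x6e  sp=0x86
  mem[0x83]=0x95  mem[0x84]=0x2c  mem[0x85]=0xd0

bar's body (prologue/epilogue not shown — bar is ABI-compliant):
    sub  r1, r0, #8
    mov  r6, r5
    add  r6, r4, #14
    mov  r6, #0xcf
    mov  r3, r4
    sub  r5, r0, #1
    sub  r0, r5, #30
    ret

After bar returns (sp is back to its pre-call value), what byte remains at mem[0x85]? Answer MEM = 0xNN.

prologue: push r5 -> mem[0x85]=0x4e, sp=0x85
body[0] sub  r1, r0, #8 -> r1=0x72
body[1] mov  r6, r5 -> r6=0x4e
body[2] add  r6, r4, #14 -> r6=0x50
body[3] mov  r6, #0xcf -> r6=0xcf
body[4] mov  r3, r4 -> r3=0x42
body[5] sub  r5, r0, #1 -> r5=0x79
body[6] sub  r0, r5, #30 -> r0=0x5b
epilogue: pop r5=0x4e, sp=0x86
prologue pushed ['r5'] at ['0x85']

MEM = 0x4e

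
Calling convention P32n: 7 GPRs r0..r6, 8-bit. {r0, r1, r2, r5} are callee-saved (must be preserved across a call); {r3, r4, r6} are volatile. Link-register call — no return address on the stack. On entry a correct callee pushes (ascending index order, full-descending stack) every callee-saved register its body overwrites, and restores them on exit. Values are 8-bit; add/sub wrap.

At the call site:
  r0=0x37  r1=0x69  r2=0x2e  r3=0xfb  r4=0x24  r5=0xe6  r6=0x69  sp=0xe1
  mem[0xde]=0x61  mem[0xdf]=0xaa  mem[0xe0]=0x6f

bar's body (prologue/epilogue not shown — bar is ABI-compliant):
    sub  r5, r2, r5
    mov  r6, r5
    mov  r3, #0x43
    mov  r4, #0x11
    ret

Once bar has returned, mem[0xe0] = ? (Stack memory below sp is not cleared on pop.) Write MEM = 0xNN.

MEM = 0xe6

prologue: push r5 → mem[0xe0]=0xe6, sp=0xe0
body[0] sub  r5, r2, r5 → r5=0x48
body[1] mov  r6, r5 → r6=0x48
body[2] mov  r3, #0x43 → r3=0x43
body[3] mov  r4, #0x11 → r4=0x11
epilogue: pop r5=0xe6, sp=0xe1
prologue pushed ['r5'] at ['0xe0']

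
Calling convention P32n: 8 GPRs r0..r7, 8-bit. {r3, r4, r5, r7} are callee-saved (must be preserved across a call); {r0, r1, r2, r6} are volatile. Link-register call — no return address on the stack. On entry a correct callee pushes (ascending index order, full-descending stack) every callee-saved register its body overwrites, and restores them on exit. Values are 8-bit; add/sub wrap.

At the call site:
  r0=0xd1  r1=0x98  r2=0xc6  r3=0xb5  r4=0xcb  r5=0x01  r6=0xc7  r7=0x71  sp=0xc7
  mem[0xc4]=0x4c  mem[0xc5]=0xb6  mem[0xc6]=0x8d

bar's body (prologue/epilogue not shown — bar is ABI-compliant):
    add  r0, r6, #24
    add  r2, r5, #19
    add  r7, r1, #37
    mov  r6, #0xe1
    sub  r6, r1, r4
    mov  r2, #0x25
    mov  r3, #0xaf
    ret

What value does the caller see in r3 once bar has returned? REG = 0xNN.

prologue: push r3 → mem[0xc6]=0xb5, sp=0xc6
prologue: push r7 → mem[0xc5]=0x71, sp=0xc5
body[0] add  r0, r6, #24 → r0=0xdf
body[1] add  r2, r5, #19 → r2=0x14
body[2] add  r7, r1, #37 → r7=0xbd
body[3] mov  r6, #0xe1 → r6=0xe1
body[4] sub  r6, r1, r4 → r6=0xcd
body[5] mov  r2, #0x25 → r2=0x25
body[6] mov  r3, #0xaf → r3=0xaf
epilogue: pop r7=0x71, sp=0xc6
epilogue: pop r3=0xb5, sp=0xc7
r3 is callee-saved → restored

REG = 0xb5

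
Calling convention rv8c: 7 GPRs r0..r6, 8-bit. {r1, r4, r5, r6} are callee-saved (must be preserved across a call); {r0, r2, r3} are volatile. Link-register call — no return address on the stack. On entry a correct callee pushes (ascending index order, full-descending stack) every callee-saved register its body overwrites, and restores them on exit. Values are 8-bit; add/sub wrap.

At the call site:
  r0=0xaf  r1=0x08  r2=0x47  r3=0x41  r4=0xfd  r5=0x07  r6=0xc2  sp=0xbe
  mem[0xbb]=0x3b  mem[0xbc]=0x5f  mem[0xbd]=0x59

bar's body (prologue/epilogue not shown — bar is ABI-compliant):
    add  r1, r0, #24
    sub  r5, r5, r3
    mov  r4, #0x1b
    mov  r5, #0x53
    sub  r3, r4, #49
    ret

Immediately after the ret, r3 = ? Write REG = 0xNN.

REG = 0xea

prologue: push r1 -> mem[0xbd]=0x08, sp=0xbd
prologue: push r4 -> mem[0xbc]=0xfd, sp=0xbc
prologue: push r5 -> mem[0xbb]=0x07, sp=0xbb
body[0] add  r1, r0, #24 -> r1=0xc7
body[1] sub  r5, r5, r3 -> r5=0xc6
body[2] mov  r4, #0x1b -> r4=0x1b
body[3] mov  r5, #0x53 -> r5=0x53
body[4] sub  r3, r4, #49 -> r3=0xea
epilogue: pop r5=0x07, sp=0xbc
epilogue: pop r4=0xfd, sp=0xbd
epilogue: pop r1=0x08, sp=0xbe
r3 is caller-saved -> body value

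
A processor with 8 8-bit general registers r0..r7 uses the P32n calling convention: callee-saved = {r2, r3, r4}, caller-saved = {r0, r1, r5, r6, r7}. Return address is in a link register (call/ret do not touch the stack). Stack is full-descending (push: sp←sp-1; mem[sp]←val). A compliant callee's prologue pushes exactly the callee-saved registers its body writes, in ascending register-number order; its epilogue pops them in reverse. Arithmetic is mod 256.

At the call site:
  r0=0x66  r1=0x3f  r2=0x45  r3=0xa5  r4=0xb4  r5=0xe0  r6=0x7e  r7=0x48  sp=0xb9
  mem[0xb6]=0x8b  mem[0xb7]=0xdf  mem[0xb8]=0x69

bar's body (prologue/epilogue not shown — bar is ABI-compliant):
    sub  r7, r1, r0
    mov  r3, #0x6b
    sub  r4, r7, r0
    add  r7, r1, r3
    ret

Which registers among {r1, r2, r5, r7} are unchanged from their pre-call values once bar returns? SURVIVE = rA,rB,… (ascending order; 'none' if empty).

prologue: push r3 -> mem[0xb8]=0xa5, sp=0xb8
prologue: push r4 -> mem[0xb7]=0xb4, sp=0xb7
body[0] sub  r7, r1, r0 -> r7=0xd9
body[1] mov  r3, #0x6b -> r3=0x6b
body[2] sub  r4, r7, r0 -> r4=0x73
body[3] add  r7, r1, r3 -> r7=0xaa
epilogue: pop r4=0xb4, sp=0xb8
epilogue: pop r3=0xa5, sp=0xb9
r1: caller-saved, written=False
r2: callee-saved, written=False
r5: caller-saved, written=False
r7: caller-saved, written=True

SURVIVE = r1,r2,r5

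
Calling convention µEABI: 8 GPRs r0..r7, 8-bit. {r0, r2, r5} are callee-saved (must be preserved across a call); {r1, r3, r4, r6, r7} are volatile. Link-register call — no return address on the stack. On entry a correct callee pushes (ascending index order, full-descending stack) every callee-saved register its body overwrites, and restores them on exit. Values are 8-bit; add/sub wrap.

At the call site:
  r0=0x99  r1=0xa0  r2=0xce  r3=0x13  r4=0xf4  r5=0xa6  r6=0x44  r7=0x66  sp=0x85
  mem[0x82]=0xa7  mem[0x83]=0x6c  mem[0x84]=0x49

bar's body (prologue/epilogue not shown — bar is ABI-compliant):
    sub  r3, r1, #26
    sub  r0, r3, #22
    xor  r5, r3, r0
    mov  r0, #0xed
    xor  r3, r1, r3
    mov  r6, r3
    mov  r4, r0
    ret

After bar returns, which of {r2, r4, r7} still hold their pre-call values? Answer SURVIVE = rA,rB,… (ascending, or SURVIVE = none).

prologue: push r0 -> mem[0x84]=0x99, sp=0x84
prologue: push r5 -> mem[0x83]=0xa6, sp=0x83
body[0] sub  r3, r1, #26 -> r3=0x86
body[1] sub  r0, r3, #22 -> r0=0x70
body[2] xor  r5, r3, r0 -> r5=0xf6
body[3] mov  r0, #0xed -> r0=0xed
body[4] xor  r3, r1, r3 -> r3=0x26
body[5] mov  r6, r3 -> r6=0x26
body[6] mov  r4, r0 -> r4=0xed
epilogue: pop r5=0xa6, sp=0x84
epilogue: pop r0=0x99, sp=0x85
r2: callee-saved, written=False
r4: caller-saved, written=True
r7: caller-saved, written=False

SURVIVE = r2,r7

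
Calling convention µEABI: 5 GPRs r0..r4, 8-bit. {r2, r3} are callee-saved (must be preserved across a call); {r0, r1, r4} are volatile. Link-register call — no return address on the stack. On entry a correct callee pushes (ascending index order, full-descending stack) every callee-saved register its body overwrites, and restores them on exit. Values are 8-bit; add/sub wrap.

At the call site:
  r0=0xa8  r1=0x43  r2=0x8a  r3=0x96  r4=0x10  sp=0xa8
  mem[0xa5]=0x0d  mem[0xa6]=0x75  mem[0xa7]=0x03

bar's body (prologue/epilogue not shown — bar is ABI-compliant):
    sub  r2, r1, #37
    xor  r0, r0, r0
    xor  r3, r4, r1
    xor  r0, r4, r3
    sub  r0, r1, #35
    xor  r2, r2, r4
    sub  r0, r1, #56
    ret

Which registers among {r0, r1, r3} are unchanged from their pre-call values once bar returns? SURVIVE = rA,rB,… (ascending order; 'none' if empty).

SURVIVE = r1,r3

prologue: push r2 -> mem[0xa7]=0x8a, sp=0xa7
prologue: push r3 -> mem[0xa6]=0x96, sp=0xa6
body[0] sub  r2, r1, #37 -> r2=0x1e
body[1] xor  r0, r0, r0 -> r0=0x00
body[2] xor  r3, r4, r1 -> r3=0x53
body[3] xor  r0, r4, r3 -> r0=0x43
body[4] sub  r0, r1, #35 -> r0=0x20
body[5] xor  r2, r2, r4 -> r2=0x0e
body[6] sub  r0, r1, #56 -> r0=0x0b
epilogue: pop r3=0x96, sp=0xa7
epilogue: pop r2=0x8a, sp=0xa8
r0: caller-saved, written=True
r1: caller-saved, written=False
r3: callee-saved, written=True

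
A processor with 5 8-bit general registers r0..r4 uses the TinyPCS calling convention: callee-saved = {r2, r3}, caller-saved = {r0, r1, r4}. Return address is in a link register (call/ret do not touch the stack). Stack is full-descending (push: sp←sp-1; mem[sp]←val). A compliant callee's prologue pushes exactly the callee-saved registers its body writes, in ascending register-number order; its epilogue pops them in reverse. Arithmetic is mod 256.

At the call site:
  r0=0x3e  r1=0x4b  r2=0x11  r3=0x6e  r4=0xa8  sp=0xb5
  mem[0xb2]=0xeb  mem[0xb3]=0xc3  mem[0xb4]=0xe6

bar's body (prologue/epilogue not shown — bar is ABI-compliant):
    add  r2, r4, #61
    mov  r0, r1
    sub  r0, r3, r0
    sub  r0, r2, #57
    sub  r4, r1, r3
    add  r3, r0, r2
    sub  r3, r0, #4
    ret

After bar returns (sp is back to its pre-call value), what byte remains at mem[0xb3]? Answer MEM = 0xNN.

prologue: push r2 → mem[0xb4]=0x11, sp=0xb4
prologue: push r3 → mem[0xb3]=0x6e, sp=0xb3
body[0] add  r2, r4, #61 → r2=0xe5
body[1] mov  r0, r1 → r0=0x4b
body[2] sub  r0, r3, r0 → r0=0x23
body[3] sub  r0, r2, #57 → r0=0xac
body[4] sub  r4, r1, r3 → r4=0xdd
body[5] add  r3, r0, r2 → r3=0x91
body[6] sub  r3, r0, #4 → r3=0xa8
epilogue: pop r3=0x6e, sp=0xb4
epilogue: pop r2=0x11, sp=0xb5
prologue pushed ['r2', 'r3'] at ['0xb4', '0xb3']

MEM = 0x6e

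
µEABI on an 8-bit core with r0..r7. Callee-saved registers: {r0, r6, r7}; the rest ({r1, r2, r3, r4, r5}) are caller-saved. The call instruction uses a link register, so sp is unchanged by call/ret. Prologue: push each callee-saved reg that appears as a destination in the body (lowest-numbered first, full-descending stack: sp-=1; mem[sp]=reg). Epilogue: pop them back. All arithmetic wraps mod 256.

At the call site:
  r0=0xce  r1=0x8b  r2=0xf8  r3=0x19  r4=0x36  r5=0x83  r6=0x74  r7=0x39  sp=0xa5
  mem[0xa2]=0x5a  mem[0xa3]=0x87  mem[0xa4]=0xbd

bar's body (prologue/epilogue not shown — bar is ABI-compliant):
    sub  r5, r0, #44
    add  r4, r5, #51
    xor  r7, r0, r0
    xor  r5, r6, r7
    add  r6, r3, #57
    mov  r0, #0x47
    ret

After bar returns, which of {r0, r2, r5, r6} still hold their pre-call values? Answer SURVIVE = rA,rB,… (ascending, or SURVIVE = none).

SURVIVE = r0,r2,r6

prologue: push r0 → mem[0xa4]=0xce, sp=0xa4
prologue: push r6 → mem[0xa3]=0x74, sp=0xa3
prologue: push r7 → mem[0xa2]=0x39, sp=0xa2
body[0] sub  r5, r0, #44 → r5=0xa2
body[1] add  r4, r5, #51 → r4=0xd5
body[2] xor  r7, r0, r0 → r7=0x00
body[3] xor  r5, r6, r7 → r5=0x74
body[4] add  r6, r3, #57 → r6=0x52
body[5] mov  r0, #0x47 → r0=0x47
epilogue: pop r7=0x39, sp=0xa3
epilogue: pop r6=0x74, sp=0xa4
epilogue: pop r0=0xce, sp=0xa5
r0: callee-saved, written=True
r2: caller-saved, written=False
r5: caller-saved, written=True
r6: callee-saved, written=True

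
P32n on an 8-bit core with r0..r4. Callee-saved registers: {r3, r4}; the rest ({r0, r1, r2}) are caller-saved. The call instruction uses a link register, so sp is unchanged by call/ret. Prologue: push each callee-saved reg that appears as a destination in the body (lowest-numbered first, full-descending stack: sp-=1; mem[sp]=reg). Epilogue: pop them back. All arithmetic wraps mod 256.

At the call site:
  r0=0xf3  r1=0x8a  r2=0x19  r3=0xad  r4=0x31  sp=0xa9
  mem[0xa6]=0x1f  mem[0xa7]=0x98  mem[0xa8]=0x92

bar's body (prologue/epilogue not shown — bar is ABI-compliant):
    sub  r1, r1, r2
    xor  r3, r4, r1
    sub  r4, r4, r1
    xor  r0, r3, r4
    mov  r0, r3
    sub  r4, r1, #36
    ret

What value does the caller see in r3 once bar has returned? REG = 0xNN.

prologue: push r3 → mem[0xa8]=0xad, sp=0xa8
prologue: push r4 → mem[0xa7]=0x31, sp=0xa7
body[0] sub  r1, r1, r2 → r1=0x71
body[1] xor  r3, r4, r1 → r3=0x40
body[2] sub  r4, r4, r1 → r4=0xc0
body[3] xor  r0, r3, r4 → r0=0x80
body[4] mov  r0, r3 → r0=0x40
body[5] sub  r4, r1, #36 → r4=0x4d
epilogue: pop r4=0x31, sp=0xa8
epilogue: pop r3=0xad, sp=0xa9
r3 is callee-saved → restored

REG = 0xad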